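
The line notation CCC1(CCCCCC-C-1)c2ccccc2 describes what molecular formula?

C16H24

Heavy atoms from the SMILES: 16 C.
Implicit hydrogens by atom environment:
  8 × C: 2 H each → 16
  5 × C (aromatic): 1 H each → 5
  1 × C: 3 H
  1 × C: no H
  1 × C (aromatic): no H
  Total hydrogens = 24.
Molecular formula: C16H24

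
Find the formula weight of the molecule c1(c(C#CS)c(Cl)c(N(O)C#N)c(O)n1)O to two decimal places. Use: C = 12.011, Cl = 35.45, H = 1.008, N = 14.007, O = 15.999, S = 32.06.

257.65

Molecular formula: C8H4ClN3O3S.
M = 8×12.011 + 1×35.45 + 4×1.008 + 3×14.007 + 3×15.999 + 1×32.06 = 257.65 g/mol.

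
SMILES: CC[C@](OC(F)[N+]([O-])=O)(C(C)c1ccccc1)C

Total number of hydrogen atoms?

Hydrogens are implicit in SMILES; fill each atom to its normal valence:
  5 × C (aromatic): 1 H each → 5
  3 × C: 3 H each → 9
  2 × C: 1 H each → 2
  2 × O: no H
  1 × C: 2 H
  1 × C: no H
  1 × C (aromatic): no H
  1 × F: no H
  1 × N (charge +1): no H
  1 × O (charge -1): no H
  Total hydrogens = 18.

18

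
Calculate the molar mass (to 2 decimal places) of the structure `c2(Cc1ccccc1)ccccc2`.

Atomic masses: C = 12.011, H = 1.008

Molecular formula: C13H12.
M = 13×12.011 + 12×1.008 = 168.24 g/mol.

168.24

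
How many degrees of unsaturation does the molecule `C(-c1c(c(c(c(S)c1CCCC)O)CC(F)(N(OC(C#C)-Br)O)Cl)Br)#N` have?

8

Molecular formula from the SMILES: C16H16Br2ClFN2O3S.
DoU = (2C + 2 + N − H − X)/2 = (2·16 + 2 + 2 − 16 − 4)/2 = 16/2 = 8.
(Structurally: 1 ring(s) + 7 π bond(s) = 8.)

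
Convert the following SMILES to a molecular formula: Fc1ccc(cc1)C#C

C8H5F

Heavy atoms from the SMILES: 8 C, 1 F.
Implicit hydrogens by atom environment:
  4 × C (aromatic): 1 H each → 4
  2 × C (aromatic): no H
  1 × C: 1 H
  1 × C: no H
  1 × F: no H
  Total hydrogens = 5.
Molecular formula: C8H5F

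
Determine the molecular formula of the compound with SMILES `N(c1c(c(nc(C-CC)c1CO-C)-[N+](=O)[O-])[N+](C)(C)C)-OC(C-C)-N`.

Heavy atoms from the SMILES: 16 C, 5 N, 4 O.
Implicit hydrogens by atom environment:
  6 × C: 3 H each → 18
  5 × C (aromatic): no H
  4 × C: 2 H each → 8
  3 × O: no H
  2 × N (charge +1): no H
  1 × C: 1 H
  1 × N: 2 H
  1 × N: 1 H
  1 × N (aromatic): no H
  1 × O (charge -1): no H
  Total hydrogens = 30.
Net charge +1.
Molecular formula: C16H30N5O4+

C16H30N5O4+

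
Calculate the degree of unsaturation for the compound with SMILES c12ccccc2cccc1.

Molecular formula from the SMILES: C10H8.
DoU = (2C + 2 + N − H − X)/2 = (2·10 + 2 + 0 − 8 − 0)/2 = 14/2 = 7.
(Structurally: 2 ring(s) + 5 π bond(s) = 7.)

7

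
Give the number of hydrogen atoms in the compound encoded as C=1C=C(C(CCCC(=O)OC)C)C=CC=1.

Hydrogens are implicit in SMILES; fill each atom to its normal valence:
  5 × C (aromatic): 1 H each → 5
  3 × C: 2 H each → 6
  2 × C: 3 H each → 6
  2 × O: no H
  1 × C: 1 H
  1 × C (aromatic): no H
  1 × C: no H
  Total hydrogens = 18.

18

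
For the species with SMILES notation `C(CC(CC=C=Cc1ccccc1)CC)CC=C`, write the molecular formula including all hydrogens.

Heavy atoms from the SMILES: 18 C.
Implicit hydrogens by atom environment:
  6 × C: 2 H each → 12
  5 × C (aromatic): 1 H each → 5
  4 × C: 1 H each → 4
  1 × C: 3 H
  1 × C: no H
  1 × C (aromatic): no H
  Total hydrogens = 24.
Molecular formula: C18H24

C18H24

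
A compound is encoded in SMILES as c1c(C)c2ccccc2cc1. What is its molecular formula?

C11H10

Heavy atoms from the SMILES: 11 C.
Implicit hydrogens by atom environment:
  7 × C (aromatic): 1 H each → 7
  3 × C (aromatic): no H
  1 × C: 3 H
  Total hydrogens = 10.
Molecular formula: C11H10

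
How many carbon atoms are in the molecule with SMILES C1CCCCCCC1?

The symbol for carbon appears 8 times in the SMILES.

8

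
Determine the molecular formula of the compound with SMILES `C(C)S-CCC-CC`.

Heavy atoms from the SMILES: 7 C, 1 S.
Implicit hydrogens by atom environment:
  5 × C: 2 H each → 10
  2 × C: 3 H each → 6
  1 × S: no H
  Total hydrogens = 16.
Molecular formula: C7H16S

C7H16S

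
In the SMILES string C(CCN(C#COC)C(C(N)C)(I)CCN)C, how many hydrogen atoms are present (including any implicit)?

24

Hydrogens are implicit in SMILES; fill each atom to its normal valence:
  5 × C: 2 H each → 10
  3 × C: 3 H each → 9
  3 × C: no H
  2 × N: 2 H each → 4
  1 × C: 1 H
  1 × I: no H
  1 × N: no H
  1 × O: no H
  Total hydrogens = 24.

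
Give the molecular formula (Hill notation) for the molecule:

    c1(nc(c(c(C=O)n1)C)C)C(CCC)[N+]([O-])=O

C11H15N3O3

Heavy atoms from the SMILES: 11 C, 3 N, 3 O.
Implicit hydrogens by atom environment:
  4 × C (aromatic): no H
  3 × C: 3 H each → 9
  2 × C: 2 H each → 4
  2 × C: 1 H each → 2
  2 × N (aromatic): no H
  2 × O: no H
  1 × N (charge +1): no H
  1 × O (charge -1): no H
  Total hydrogens = 15.
Molecular formula: C11H15N3O3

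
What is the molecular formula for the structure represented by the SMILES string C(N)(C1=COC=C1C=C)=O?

Heavy atoms from the SMILES: 7 C, 1 N, 2 O.
Implicit hydrogens by atom environment:
  2 × C (aromatic): 1 H each → 2
  2 × C (aromatic): no H
  1 × C: 2 H
  1 × C: 1 H
  1 × C: no H
  1 × N: 2 H
  1 × O (aromatic): no H
  1 × O: no H
  Total hydrogens = 7.
Molecular formula: C7H7NO2

C7H7NO2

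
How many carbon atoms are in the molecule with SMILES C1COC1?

The symbol for carbon appears 3 times in the SMILES.

3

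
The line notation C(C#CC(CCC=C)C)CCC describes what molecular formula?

C12H20

Heavy atoms from the SMILES: 12 C.
Implicit hydrogens by atom environment:
  6 × C: 2 H each → 12
  2 × C: 3 H each → 6
  2 × C: 1 H each → 2
  2 × C: no H
  Total hydrogens = 20.
Molecular formula: C12H20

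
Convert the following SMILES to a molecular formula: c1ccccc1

C6H6

Heavy atoms from the SMILES: 6 C.
Implicit hydrogens by atom environment:
  6 × C (aromatic): 1 H each → 6
  Total hydrogens = 6.
Molecular formula: C6H6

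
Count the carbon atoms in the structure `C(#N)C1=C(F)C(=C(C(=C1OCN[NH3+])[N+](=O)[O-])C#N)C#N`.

10

The symbol for carbon appears 10 times in the SMILES.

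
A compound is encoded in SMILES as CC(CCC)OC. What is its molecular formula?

C6H14O

Heavy atoms from the SMILES: 6 C, 1 O.
Implicit hydrogens by atom environment:
  3 × C: 3 H each → 9
  2 × C: 2 H each → 4
  1 × C: 1 H
  1 × O: no H
  Total hydrogens = 14.
Molecular formula: C6H14O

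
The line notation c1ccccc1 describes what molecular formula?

C6H6

Heavy atoms from the SMILES: 6 C.
Implicit hydrogens by atom environment:
  6 × C (aromatic): 1 H each → 6
  Total hydrogens = 6.
Molecular formula: C6H6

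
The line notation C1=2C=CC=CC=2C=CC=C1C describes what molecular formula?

C11H10

Heavy atoms from the SMILES: 11 C.
Implicit hydrogens by atom environment:
  7 × C (aromatic): 1 H each → 7
  3 × C (aromatic): no H
  1 × C: 3 H
  Total hydrogens = 10.
Molecular formula: C11H10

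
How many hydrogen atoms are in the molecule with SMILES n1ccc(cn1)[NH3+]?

6

Hydrogens are implicit in SMILES; fill each atom to its normal valence:
  3 × C (aromatic): 1 H each → 3
  2 × N (aromatic): no H
  1 × C (aromatic): no H
  1 × N (charge +1): 3 H
  Total hydrogens = 6.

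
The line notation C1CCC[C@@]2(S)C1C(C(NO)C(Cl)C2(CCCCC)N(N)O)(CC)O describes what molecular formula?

Heavy atoms from the SMILES: 17 C, 1 Cl, 3 N, 3 O, 1 S.
Implicit hydrogens by atom environment:
  9 × C: 2 H each → 18
  3 × C: 1 H each → 3
  3 × C: no H
  3 × O: 1 H each → 3
  2 × C: 3 H each → 6
  1 × Cl: no H
  1 × N: 2 H
  1 × N: 1 H
  1 × N: no H
  1 × S: 1 H
  Total hydrogens = 34.
Molecular formula: C17H34ClN3O3S

C17H34ClN3O3S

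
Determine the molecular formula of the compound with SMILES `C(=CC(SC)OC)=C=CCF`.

C8H11FOS

Heavy atoms from the SMILES: 8 C, 1 F, 1 O, 1 S.
Implicit hydrogens by atom environment:
  3 × C: 1 H each → 3
  2 × C: 3 H each → 6
  2 × C: no H
  1 × C: 2 H
  1 × F: no H
  1 × O: no H
  1 × S: no H
  Total hydrogens = 11.
Molecular formula: C8H11FOS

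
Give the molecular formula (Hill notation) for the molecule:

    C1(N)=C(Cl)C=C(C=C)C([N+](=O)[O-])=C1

Heavy atoms from the SMILES: 8 C, 1 Cl, 2 N, 2 O.
Implicit hydrogens by atom environment:
  4 × C (aromatic): no H
  2 × C (aromatic): 1 H each → 2
  1 × C: 2 H
  1 × C: 1 H
  1 × Cl: no H
  1 × N: 2 H
  1 × N (charge +1): no H
  1 × O: no H
  1 × O (charge -1): no H
  Total hydrogens = 7.
Molecular formula: C8H7ClN2O2

C8H7ClN2O2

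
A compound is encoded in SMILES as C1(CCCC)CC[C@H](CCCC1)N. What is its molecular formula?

C12H25N

Heavy atoms from the SMILES: 12 C, 1 N.
Implicit hydrogens by atom environment:
  9 × C: 2 H each → 18
  2 × C: 1 H each → 2
  1 × C: 3 H
  1 × N: 2 H
  Total hydrogens = 25.
Molecular formula: C12H25N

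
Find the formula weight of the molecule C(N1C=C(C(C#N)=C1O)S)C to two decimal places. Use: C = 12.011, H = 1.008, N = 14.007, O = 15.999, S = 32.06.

Molecular formula: C7H8N2OS.
M = 7×12.011 + 8×1.008 + 2×14.007 + 1×15.999 + 1×32.06 = 168.21 g/mol.

168.21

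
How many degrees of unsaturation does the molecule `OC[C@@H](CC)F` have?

Molecular formula from the SMILES: C4H9FO.
DoU = (2C + 2 + N − H − X)/2 = (2·4 + 2 + 0 − 9 − 1)/2 = 0/2 = 0.
(Structurally: 0 ring(s) + 0 π bond(s) = 0.)

0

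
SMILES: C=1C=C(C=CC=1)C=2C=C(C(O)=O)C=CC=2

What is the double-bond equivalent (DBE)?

Molecular formula from the SMILES: C13H10O2.
DoU = (2C + 2 + N − H − X)/2 = (2·13 + 2 + 0 − 10 − 0)/2 = 18/2 = 9.
(Structurally: 2 ring(s) + 7 π bond(s) = 9.)

9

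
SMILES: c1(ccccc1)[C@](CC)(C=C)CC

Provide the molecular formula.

C13H18

Heavy atoms from the SMILES: 13 C.
Implicit hydrogens by atom environment:
  5 × C (aromatic): 1 H each → 5
  3 × C: 2 H each → 6
  2 × C: 3 H each → 6
  1 × C: 1 H
  1 × C: no H
  1 × C (aromatic): no H
  Total hydrogens = 18.
Molecular formula: C13H18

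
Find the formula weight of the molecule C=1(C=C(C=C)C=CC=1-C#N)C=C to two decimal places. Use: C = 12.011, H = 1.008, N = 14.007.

155.20

Molecular formula: C11H9N.
M = 11×12.011 + 9×1.008 + 1×14.007 = 155.20 g/mol.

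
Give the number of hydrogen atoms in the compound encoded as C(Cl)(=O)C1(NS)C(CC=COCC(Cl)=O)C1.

Hydrogens are implicit in SMILES; fill each atom to its normal valence:
  3 × C: 2 H each → 6
  3 × C: 1 H each → 3
  3 × C: no H
  3 × O: no H
  2 × Cl: no H
  1 × N: 1 H
  1 × S: 1 H
  Total hydrogens = 11.

11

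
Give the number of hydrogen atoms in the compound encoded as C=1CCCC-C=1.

Hydrogens are implicit in SMILES; fill each atom to its normal valence:
  4 × C: 2 H each → 8
  2 × C: 1 H each → 2
  Total hydrogens = 10.

10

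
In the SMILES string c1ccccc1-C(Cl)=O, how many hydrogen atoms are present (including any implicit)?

Hydrogens are implicit in SMILES; fill each atom to its normal valence:
  5 × C (aromatic): 1 H each → 5
  1 × C (aromatic): no H
  1 × C: no H
  1 × Cl: no H
  1 × O: no H
  Total hydrogens = 5.

5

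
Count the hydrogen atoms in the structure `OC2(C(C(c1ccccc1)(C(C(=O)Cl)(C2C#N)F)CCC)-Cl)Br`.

15

Hydrogens are implicit in SMILES; fill each atom to its normal valence:
  5 × C (aromatic): 1 H each → 5
  5 × C: no H
  2 × C: 2 H each → 4
  2 × C: 1 H each → 2
  2 × Cl: no H
  1 × Br: no H
  1 × C: 3 H
  1 × C (aromatic): no H
  1 × F: no H
  1 × N: no H
  1 × O: 1 H
  1 × O: no H
  Total hydrogens = 15.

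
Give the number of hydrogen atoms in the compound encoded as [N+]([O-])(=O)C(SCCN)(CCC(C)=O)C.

16

Hydrogens are implicit in SMILES; fill each atom to its normal valence:
  4 × C: 2 H each → 8
  2 × C: 3 H each → 6
  2 × C: no H
  2 × O: no H
  1 × N: 2 H
  1 × N (charge +1): no H
  1 × O (charge -1): no H
  1 × S: no H
  Total hydrogens = 16.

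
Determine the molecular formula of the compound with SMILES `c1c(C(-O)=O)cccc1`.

Heavy atoms from the SMILES: 7 C, 2 O.
Implicit hydrogens by atom environment:
  5 × C (aromatic): 1 H each → 5
  1 × C (aromatic): no H
  1 × C: no H
  1 × O: 1 H
  1 × O: no H
  Total hydrogens = 6.
Molecular formula: C7H6O2

C7H6O2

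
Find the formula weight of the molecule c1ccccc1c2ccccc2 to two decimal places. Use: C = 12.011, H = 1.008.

154.21

Molecular formula: C12H10.
M = 12×12.011 + 10×1.008 = 154.21 g/mol.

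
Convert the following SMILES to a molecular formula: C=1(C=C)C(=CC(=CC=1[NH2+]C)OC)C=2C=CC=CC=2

C16H18NO+

Heavy atoms from the SMILES: 16 C, 1 N, 1 O.
Implicit hydrogens by atom environment:
  7 × C (aromatic): 1 H each → 7
  5 × C (aromatic): no H
  2 × C: 3 H each → 6
  1 × C: 2 H
  1 × C: 1 H
  1 × N (charge +1): 2 H
  1 × O: no H
  Total hydrogens = 18.
Net charge +1.
Molecular formula: C16H18NO+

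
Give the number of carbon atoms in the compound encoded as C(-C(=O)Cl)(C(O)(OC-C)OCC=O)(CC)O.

9

The symbol for carbon appears 9 times in the SMILES. (Cl is a single chlorine, not C + l.)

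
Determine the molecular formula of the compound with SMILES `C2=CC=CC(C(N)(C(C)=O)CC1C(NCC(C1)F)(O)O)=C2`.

C15H21FN2O3

Heavy atoms from the SMILES: 15 C, 1 F, 2 N, 3 O.
Implicit hydrogens by atom environment:
  5 × C (aromatic): 1 H each → 5
  3 × C: 2 H each → 6
  3 × C: no H
  2 × C: 1 H each → 2
  2 × O: 1 H each → 2
  1 × C: 3 H
  1 × C (aromatic): no H
  1 × F: no H
  1 × N: 2 H
  1 × N: 1 H
  1 × O: no H
  Total hydrogens = 21.
Molecular formula: C15H21FN2O3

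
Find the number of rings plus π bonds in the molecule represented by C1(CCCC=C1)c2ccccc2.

Molecular formula from the SMILES: C12H14.
DoU = (2C + 2 + N − H − X)/2 = (2·12 + 2 + 0 − 14 − 0)/2 = 12/2 = 6.
(Structurally: 2 ring(s) + 4 π bond(s) = 6.)

6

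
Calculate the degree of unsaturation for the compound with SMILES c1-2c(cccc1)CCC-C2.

5

Molecular formula from the SMILES: C10H12.
DoU = (2C + 2 + N − H − X)/2 = (2·10 + 2 + 0 − 12 − 0)/2 = 10/2 = 5.
(Structurally: 2 ring(s) + 3 π bond(s) = 5.)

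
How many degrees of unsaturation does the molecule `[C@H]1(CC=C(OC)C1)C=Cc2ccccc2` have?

7

Molecular formula from the SMILES: C14H16O.
DoU = (2C + 2 + N − H − X)/2 = (2·14 + 2 + 0 − 16 − 0)/2 = 14/2 = 7.
(Structurally: 2 ring(s) + 5 π bond(s) = 7.)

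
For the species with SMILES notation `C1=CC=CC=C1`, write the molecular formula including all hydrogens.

Heavy atoms from the SMILES: 6 C.
Implicit hydrogens by atom environment:
  6 × C (aromatic): 1 H each → 6
  Total hydrogens = 6.
Molecular formula: C6H6

C6H6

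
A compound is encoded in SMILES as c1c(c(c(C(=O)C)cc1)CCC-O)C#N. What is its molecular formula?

C12H13NO2

Heavy atoms from the SMILES: 12 C, 1 N, 2 O.
Implicit hydrogens by atom environment:
  3 × C: 2 H each → 6
  3 × C (aromatic): 1 H each → 3
  3 × C (aromatic): no H
  2 × C: no H
  1 × C: 3 H
  1 × N: no H
  1 × O: 1 H
  1 × O: no H
  Total hydrogens = 13.
Molecular formula: C12H13NO2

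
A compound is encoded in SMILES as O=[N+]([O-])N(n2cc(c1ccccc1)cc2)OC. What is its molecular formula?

C11H11N3O3

Heavy atoms from the SMILES: 11 C, 3 N, 3 O.
Implicit hydrogens by atom environment:
  8 × C (aromatic): 1 H each → 8
  2 × C (aromatic): no H
  2 × O: no H
  1 × C: 3 H
  1 × N (aromatic): no H
  1 × N: no H
  1 × N (charge +1): no H
  1 × O (charge -1): no H
  Total hydrogens = 11.
Molecular formula: C11H11N3O3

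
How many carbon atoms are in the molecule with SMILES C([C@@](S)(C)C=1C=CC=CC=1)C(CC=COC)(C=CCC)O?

18

The symbol for carbon appears 18 times in the SMILES.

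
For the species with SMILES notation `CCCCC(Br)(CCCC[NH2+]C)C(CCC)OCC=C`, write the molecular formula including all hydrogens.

C17H35BrNO+

Heavy atoms from the SMILES: 1 Br, 17 C, 1 N, 1 O.
Implicit hydrogens by atom environment:
  11 × C: 2 H each → 22
  3 × C: 3 H each → 9
  2 × C: 1 H each → 2
  1 × Br: no H
  1 × C: no H
  1 × N (charge +1): 2 H
  1 × O: no H
  Total hydrogens = 35.
Net charge +1.
Molecular formula: C17H35BrNO+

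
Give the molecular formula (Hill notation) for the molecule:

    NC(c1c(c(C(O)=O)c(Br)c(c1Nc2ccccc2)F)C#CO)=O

Heavy atoms from the SMILES: 1 Br, 16 C, 1 F, 2 N, 4 O.
Implicit hydrogens by atom environment:
  7 × C (aromatic): no H
  5 × C (aromatic): 1 H each → 5
  4 × C: no H
  2 × O: 1 H each → 2
  2 × O: no H
  1 × Br: no H
  1 × F: no H
  1 × N: 2 H
  1 × N: 1 H
  Total hydrogens = 10.
Molecular formula: C16H10BrFN2O4

C16H10BrFN2O4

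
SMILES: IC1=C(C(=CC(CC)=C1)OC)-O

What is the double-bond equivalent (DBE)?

4

Molecular formula from the SMILES: C9H11IO2.
DoU = (2C + 2 + N − H − X)/2 = (2·9 + 2 + 0 − 11 − 1)/2 = 8/2 = 4.
(Structurally: 1 ring(s) + 3 π bond(s) = 4.)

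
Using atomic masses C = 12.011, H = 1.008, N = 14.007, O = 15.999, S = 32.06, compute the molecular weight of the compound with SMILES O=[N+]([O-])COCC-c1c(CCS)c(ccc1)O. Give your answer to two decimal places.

Molecular formula: C11H15NO4S.
M = 11×12.011 + 15×1.008 + 1×14.007 + 4×15.999 + 1×32.06 = 257.30 g/mol.

257.30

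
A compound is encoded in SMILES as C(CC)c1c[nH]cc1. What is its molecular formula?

C7H11N

Heavy atoms from the SMILES: 7 C, 1 N.
Implicit hydrogens by atom environment:
  3 × C (aromatic): 1 H each → 3
  2 × C: 2 H each → 4
  1 × C: 3 H
  1 × C (aromatic): no H
  1 × N (aromatic): 1 H
  Total hydrogens = 11.
Molecular formula: C7H11N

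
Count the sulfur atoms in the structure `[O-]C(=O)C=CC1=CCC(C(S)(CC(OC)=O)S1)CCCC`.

The symbol for sulfur appears 2 times in the SMILES.

2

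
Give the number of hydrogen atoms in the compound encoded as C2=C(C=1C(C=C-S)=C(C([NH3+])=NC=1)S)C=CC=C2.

13

Hydrogens are implicit in SMILES; fill each atom to its normal valence:
  6 × C (aromatic): 1 H each → 6
  5 × C (aromatic): no H
  2 × C: 1 H each → 2
  2 × S: 1 H each → 2
  1 × N (charge +1): 3 H
  1 × N (aromatic): no H
  Total hydrogens = 13.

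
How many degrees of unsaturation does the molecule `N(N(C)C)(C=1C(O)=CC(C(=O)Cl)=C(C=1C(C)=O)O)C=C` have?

7

Molecular formula from the SMILES: C13H15ClN2O4.
DoU = (2C + 2 + N − H − X)/2 = (2·13 + 2 + 2 − 15 − 1)/2 = 14/2 = 7.
(Structurally: 1 ring(s) + 6 π bond(s) = 7.)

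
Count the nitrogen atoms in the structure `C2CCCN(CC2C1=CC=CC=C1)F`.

1

The symbol for nitrogen appears 1 time in the SMILES.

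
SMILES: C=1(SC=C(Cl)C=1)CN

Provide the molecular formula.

Heavy atoms from the SMILES: 5 C, 1 Cl, 1 N, 1 S.
Implicit hydrogens by atom environment:
  2 × C (aromatic): 1 H each → 2
  2 × C (aromatic): no H
  1 × C: 2 H
  1 × Cl: no H
  1 × N: 2 H
  1 × S (aromatic): no H
  Total hydrogens = 6.
Molecular formula: C5H6ClNS

C5H6ClNS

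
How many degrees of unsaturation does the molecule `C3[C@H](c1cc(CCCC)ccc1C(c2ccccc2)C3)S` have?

9

Molecular formula from the SMILES: C20H24S.
DoU = (2C + 2 + N − H − X)/2 = (2·20 + 2 + 0 − 24 − 0)/2 = 18/2 = 9.
(Structurally: 3 ring(s) + 6 π bond(s) = 9.)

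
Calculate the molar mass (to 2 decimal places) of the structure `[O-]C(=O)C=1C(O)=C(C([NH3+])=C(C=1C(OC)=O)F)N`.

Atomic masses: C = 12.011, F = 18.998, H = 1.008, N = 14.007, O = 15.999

Molecular formula: C9H9FN2O5.
M = 9×12.011 + 1×18.998 + 9×1.008 + 2×14.007 + 5×15.999 = 244.18 g/mol.

244.18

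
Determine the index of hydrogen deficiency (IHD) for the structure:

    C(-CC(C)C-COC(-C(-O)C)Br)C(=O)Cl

1

Molecular formula from the SMILES: C10H18BrClO3.
DoU = (2C + 2 + N − H − X)/2 = (2·10 + 2 + 0 − 18 − 2)/2 = 2/2 = 1.
(Structurally: 0 ring(s) + 1 π bond(s) = 1.)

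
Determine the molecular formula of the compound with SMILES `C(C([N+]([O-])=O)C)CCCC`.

C7H15NO2

Heavy atoms from the SMILES: 7 C, 1 N, 2 O.
Implicit hydrogens by atom environment:
  4 × C: 2 H each → 8
  2 × C: 3 H each → 6
  1 × C: 1 H
  1 × N (charge +1): no H
  1 × O: no H
  1 × O (charge -1): no H
  Total hydrogens = 15.
Molecular formula: C7H15NO2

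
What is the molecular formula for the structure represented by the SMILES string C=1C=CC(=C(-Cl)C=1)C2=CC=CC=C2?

C12H9Cl

Heavy atoms from the SMILES: 12 C, 1 Cl.
Implicit hydrogens by atom environment:
  9 × C (aromatic): 1 H each → 9
  3 × C (aromatic): no H
  1 × Cl: no H
  Total hydrogens = 9.
Molecular formula: C12H9Cl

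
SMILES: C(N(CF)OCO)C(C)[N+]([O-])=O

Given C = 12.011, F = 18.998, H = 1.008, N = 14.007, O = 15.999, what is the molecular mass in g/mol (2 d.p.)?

182.15

Molecular formula: C5H11FN2O4.
M = 5×12.011 + 1×18.998 + 11×1.008 + 2×14.007 + 4×15.999 = 182.15 g/mol.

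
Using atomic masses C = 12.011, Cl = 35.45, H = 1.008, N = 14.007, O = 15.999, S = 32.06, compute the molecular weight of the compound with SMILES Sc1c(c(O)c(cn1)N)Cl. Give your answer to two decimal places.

176.62

Molecular formula: C5H5ClN2OS.
M = 5×12.011 + 1×35.45 + 5×1.008 + 2×14.007 + 1×15.999 + 1×32.06 = 176.62 g/mol.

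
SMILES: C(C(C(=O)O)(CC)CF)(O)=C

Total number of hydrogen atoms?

Hydrogens are implicit in SMILES; fill each atom to its normal valence:
  3 × C: 2 H each → 6
  3 × C: no H
  2 × O: 1 H each → 2
  1 × C: 3 H
  1 × F: no H
  1 × O: no H
  Total hydrogens = 11.

11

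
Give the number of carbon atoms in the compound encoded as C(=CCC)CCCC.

The symbol for carbon appears 8 times in the SMILES.

8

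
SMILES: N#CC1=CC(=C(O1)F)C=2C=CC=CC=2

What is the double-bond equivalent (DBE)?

9

Molecular formula from the SMILES: C11H6FNO.
DoU = (2C + 2 + N − H − X)/2 = (2·11 + 2 + 1 − 6 − 1)/2 = 18/2 = 9.
(Structurally: 2 ring(s) + 7 π bond(s) = 9.)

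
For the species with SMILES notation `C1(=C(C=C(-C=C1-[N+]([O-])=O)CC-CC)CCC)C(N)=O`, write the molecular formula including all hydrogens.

C14H20N2O3

Heavy atoms from the SMILES: 14 C, 2 N, 3 O.
Implicit hydrogens by atom environment:
  5 × C: 2 H each → 10
  4 × C (aromatic): no H
  2 × C: 3 H each → 6
  2 × C (aromatic): 1 H each → 2
  2 × O: no H
  1 × C: no H
  1 × N: 2 H
  1 × N (charge +1): no H
  1 × O (charge -1): no H
  Total hydrogens = 20.
Molecular formula: C14H20N2O3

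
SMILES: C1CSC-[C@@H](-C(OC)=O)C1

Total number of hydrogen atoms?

12

Hydrogens are implicit in SMILES; fill each atom to its normal valence:
  4 × C: 2 H each → 8
  2 × O: no H
  1 × C: 3 H
  1 × C: 1 H
  1 × C: no H
  1 × S: no H
  Total hydrogens = 12.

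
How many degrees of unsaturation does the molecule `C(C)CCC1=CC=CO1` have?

3

Molecular formula from the SMILES: C8H12O.
DoU = (2C + 2 + N − H − X)/2 = (2·8 + 2 + 0 − 12 − 0)/2 = 6/2 = 3.
(Structurally: 1 ring(s) + 2 π bond(s) = 3.)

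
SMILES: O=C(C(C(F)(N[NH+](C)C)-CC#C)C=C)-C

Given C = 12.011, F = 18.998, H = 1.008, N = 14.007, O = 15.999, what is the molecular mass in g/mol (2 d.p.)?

Molecular formula: C11H18FN2O+.
M = 11×12.011 + 1×18.998 + 18×1.008 + 2×14.007 + 1×15.999 = 213.28 g/mol.

213.28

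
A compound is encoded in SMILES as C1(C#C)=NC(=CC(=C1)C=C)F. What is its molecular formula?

C9H6FN

Heavy atoms from the SMILES: 9 C, 1 F, 1 N.
Implicit hydrogens by atom environment:
  3 × C (aromatic): no H
  2 × C (aromatic): 1 H each → 2
  2 × C: 1 H each → 2
  1 × C: 2 H
  1 × C: no H
  1 × F: no H
  1 × N (aromatic): no H
  Total hydrogens = 6.
Molecular formula: C9H6FN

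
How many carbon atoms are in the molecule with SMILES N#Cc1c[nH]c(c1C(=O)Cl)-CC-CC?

The symbol for carbon appears 10 times in the SMILES. Lowercase c denotes aromatic carbon and counts toward C.

10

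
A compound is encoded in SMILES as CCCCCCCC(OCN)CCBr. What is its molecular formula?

C11H24BrNO

Heavy atoms from the SMILES: 1 Br, 11 C, 1 N, 1 O.
Implicit hydrogens by atom environment:
  9 × C: 2 H each → 18
  1 × Br: no H
  1 × C: 3 H
  1 × C: 1 H
  1 × N: 2 H
  1 × O: no H
  Total hydrogens = 24.
Molecular formula: C11H24BrNO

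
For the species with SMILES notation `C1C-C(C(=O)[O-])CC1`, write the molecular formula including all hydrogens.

Heavy atoms from the SMILES: 6 C, 2 O.
Implicit hydrogens by atom environment:
  4 × C: 2 H each → 8
  1 × C: 1 H
  1 × C: no H
  1 × O: no H
  1 × O (charge -1): no H
  Total hydrogens = 9.
Net charge -1.
Molecular formula: C6H9O2-

C6H9O2-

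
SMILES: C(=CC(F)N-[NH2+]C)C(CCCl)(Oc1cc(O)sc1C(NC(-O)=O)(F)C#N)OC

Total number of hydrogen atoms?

20

Hydrogens are implicit in SMILES; fill each atom to its normal valence:
  4 × C: no H
  3 × C: 1 H each → 3
  3 × C (aromatic): no H
  3 × O: no H
  2 × C: 3 H each → 6
  2 × C: 2 H each → 4
  2 × F: no H
  2 × N: 1 H each → 2
  2 × O: 1 H each → 2
  1 × C (aromatic): 1 H
  1 × Cl: no H
  1 × N (charge +1): 2 H
  1 × N: no H
  1 × S (aromatic): no H
  Total hydrogens = 20.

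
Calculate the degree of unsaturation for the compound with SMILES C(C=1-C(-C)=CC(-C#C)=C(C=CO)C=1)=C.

8

Molecular formula from the SMILES: C13H12O.
DoU = (2C + 2 + N − H − X)/2 = (2·13 + 2 + 0 − 12 − 0)/2 = 16/2 = 8.
(Structurally: 1 ring(s) + 7 π bond(s) = 8.)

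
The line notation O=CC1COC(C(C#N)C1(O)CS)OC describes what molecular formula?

C9H13NO4S

Heavy atoms from the SMILES: 9 C, 1 N, 4 O, 1 S.
Implicit hydrogens by atom environment:
  4 × C: 1 H each → 4
  3 × O: no H
  2 × C: 2 H each → 4
  2 × C: no H
  1 × C: 3 H
  1 × N: no H
  1 × O: 1 H
  1 × S: 1 H
  Total hydrogens = 13.
Molecular formula: C9H13NO4S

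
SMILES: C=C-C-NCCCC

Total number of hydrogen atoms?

15

Hydrogens are implicit in SMILES; fill each atom to its normal valence:
  5 × C: 2 H each → 10
  1 × C: 3 H
  1 × C: 1 H
  1 × N: 1 H
  Total hydrogens = 15.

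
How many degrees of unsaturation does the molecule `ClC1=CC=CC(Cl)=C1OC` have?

Molecular formula from the SMILES: C7H6Cl2O.
DoU = (2C + 2 + N − H − X)/2 = (2·7 + 2 + 0 − 6 − 2)/2 = 8/2 = 4.
(Structurally: 1 ring(s) + 3 π bond(s) = 4.)

4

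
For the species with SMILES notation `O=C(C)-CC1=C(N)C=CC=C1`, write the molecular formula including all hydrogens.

C9H11NO

Heavy atoms from the SMILES: 9 C, 1 N, 1 O.
Implicit hydrogens by atom environment:
  4 × C (aromatic): 1 H each → 4
  2 × C (aromatic): no H
  1 × C: 3 H
  1 × C: 2 H
  1 × C: no H
  1 × N: 2 H
  1 × O: no H
  Total hydrogens = 11.
Molecular formula: C9H11NO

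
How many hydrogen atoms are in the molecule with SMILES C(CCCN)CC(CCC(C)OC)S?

25

Hydrogens are implicit in SMILES; fill each atom to its normal valence:
  7 × C: 2 H each → 14
  2 × C: 3 H each → 6
  2 × C: 1 H each → 2
  1 × N: 2 H
  1 × O: no H
  1 × S: 1 H
  Total hydrogens = 25.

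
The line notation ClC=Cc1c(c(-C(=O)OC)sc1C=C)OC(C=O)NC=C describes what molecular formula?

C14H14ClNO4S

Heavy atoms from the SMILES: 14 C, 1 Cl, 1 N, 4 O, 1 S.
Implicit hydrogens by atom environment:
  6 × C: 1 H each → 6
  4 × C (aromatic): no H
  4 × O: no H
  2 × C: 2 H each → 4
  1 × C: 3 H
  1 × C: no H
  1 × Cl: no H
  1 × N: 1 H
  1 × S (aromatic): no H
  Total hydrogens = 14.
Molecular formula: C14H14ClNO4S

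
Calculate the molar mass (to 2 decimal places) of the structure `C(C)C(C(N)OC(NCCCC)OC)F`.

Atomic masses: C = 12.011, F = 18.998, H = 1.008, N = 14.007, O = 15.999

222.30

Molecular formula: C10H23FN2O2.
M = 10×12.011 + 1×18.998 + 23×1.008 + 2×14.007 + 2×15.999 = 222.30 g/mol.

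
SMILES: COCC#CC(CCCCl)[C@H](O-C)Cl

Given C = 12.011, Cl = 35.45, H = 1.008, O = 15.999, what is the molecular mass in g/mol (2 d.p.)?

Molecular formula: C10H16Cl2O2.
M = 10×12.011 + 2×35.45 + 16×1.008 + 2×15.999 = 239.14 g/mol.

239.14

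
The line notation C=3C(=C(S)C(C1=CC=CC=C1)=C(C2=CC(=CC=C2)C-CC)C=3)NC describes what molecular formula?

Heavy atoms from the SMILES: 22 C, 1 N, 1 S.
Implicit hydrogens by atom environment:
  11 × C (aromatic): 1 H each → 11
  7 × C (aromatic): no H
  2 × C: 3 H each → 6
  2 × C: 2 H each → 4
  1 × N: 1 H
  1 × S: 1 H
  Total hydrogens = 23.
Molecular formula: C22H23NS

C22H23NS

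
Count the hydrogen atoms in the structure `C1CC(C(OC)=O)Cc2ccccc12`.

Hydrogens are implicit in SMILES; fill each atom to its normal valence:
  4 × C (aromatic): 1 H each → 4
  3 × C: 2 H each → 6
  2 × C (aromatic): no H
  2 × O: no H
  1 × C: 3 H
  1 × C: 1 H
  1 × C: no H
  Total hydrogens = 14.

14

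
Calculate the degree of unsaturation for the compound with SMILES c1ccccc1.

Molecular formula from the SMILES: C6H6.
DoU = (2C + 2 + N − H − X)/2 = (2·6 + 2 + 0 − 6 − 0)/2 = 8/2 = 4.
(Structurally: 1 ring(s) + 3 π bond(s) = 4.)

4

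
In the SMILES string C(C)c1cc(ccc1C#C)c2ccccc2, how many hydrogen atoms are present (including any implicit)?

14

Hydrogens are implicit in SMILES; fill each atom to its normal valence:
  8 × C (aromatic): 1 H each → 8
  4 × C (aromatic): no H
  1 × C: 3 H
  1 × C: 2 H
  1 × C: 1 H
  1 × C: no H
  Total hydrogens = 14.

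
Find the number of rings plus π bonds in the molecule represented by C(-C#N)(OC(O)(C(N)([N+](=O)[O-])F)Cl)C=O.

4

Molecular formula from the SMILES: C5H5ClFN3O5.
DoU = (2C + 2 + N − H − X)/2 = (2·5 + 2 + 3 − 5 − 2)/2 = 8/2 = 4.
(Structurally: 0 ring(s) + 4 π bond(s) = 4.)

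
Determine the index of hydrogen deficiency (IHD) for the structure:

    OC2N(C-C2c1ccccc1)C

5

Molecular formula from the SMILES: C10H13NO.
DoU = (2C + 2 + N − H − X)/2 = (2·10 + 2 + 1 − 13 − 0)/2 = 10/2 = 5.
(Structurally: 2 ring(s) + 3 π bond(s) = 5.)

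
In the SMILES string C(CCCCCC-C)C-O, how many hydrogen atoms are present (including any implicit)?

20

Hydrogens are implicit in SMILES; fill each atom to its normal valence:
  8 × C: 2 H each → 16
  1 × C: 3 H
  1 × O: 1 H
  Total hydrogens = 20.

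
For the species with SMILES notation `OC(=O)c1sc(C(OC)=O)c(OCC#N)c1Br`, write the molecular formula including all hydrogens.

Heavy atoms from the SMILES: 1 Br, 9 C, 1 N, 5 O, 1 S.
Implicit hydrogens by atom environment:
  4 × C (aromatic): no H
  4 × O: no H
  3 × C: no H
  1 × Br: no H
  1 × C: 3 H
  1 × C: 2 H
  1 × N: no H
  1 × O: 1 H
  1 × S (aromatic): no H
  Total hydrogens = 6.
Molecular formula: C9H6BrNO5S

C9H6BrNO5S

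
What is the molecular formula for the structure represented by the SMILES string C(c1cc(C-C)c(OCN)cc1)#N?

Heavy atoms from the SMILES: 10 C, 2 N, 1 O.
Implicit hydrogens by atom environment:
  3 × C (aromatic): 1 H each → 3
  3 × C (aromatic): no H
  2 × C: 2 H each → 4
  1 × C: 3 H
  1 × C: no H
  1 × N: 2 H
  1 × N: no H
  1 × O: no H
  Total hydrogens = 12.
Molecular formula: C10H12N2O

C10H12N2O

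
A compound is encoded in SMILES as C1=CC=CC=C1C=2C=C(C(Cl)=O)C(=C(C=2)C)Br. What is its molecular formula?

C14H10BrClO

Heavy atoms from the SMILES: 1 Br, 14 C, 1 Cl, 1 O.
Implicit hydrogens by atom environment:
  7 × C (aromatic): 1 H each → 7
  5 × C (aromatic): no H
  1 × Br: no H
  1 × C: 3 H
  1 × C: no H
  1 × Cl: no H
  1 × O: no H
  Total hydrogens = 10.
Molecular formula: C14H10BrClO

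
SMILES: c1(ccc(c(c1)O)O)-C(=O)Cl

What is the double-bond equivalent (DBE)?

5

Molecular formula from the SMILES: C7H5ClO3.
DoU = (2C + 2 + N − H − X)/2 = (2·7 + 2 + 0 − 5 − 1)/2 = 10/2 = 5.
(Structurally: 1 ring(s) + 4 π bond(s) = 5.)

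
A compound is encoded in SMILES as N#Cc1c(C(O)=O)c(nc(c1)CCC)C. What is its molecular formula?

C11H12N2O2

Heavy atoms from the SMILES: 11 C, 2 N, 2 O.
Implicit hydrogens by atom environment:
  4 × C (aromatic): no H
  2 × C: 3 H each → 6
  2 × C: 2 H each → 4
  2 × C: no H
  1 × C (aromatic): 1 H
  1 × N (aromatic): no H
  1 × N: no H
  1 × O: 1 H
  1 × O: no H
  Total hydrogens = 12.
Molecular formula: C11H12N2O2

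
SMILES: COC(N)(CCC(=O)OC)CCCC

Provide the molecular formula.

C10H21NO3

Heavy atoms from the SMILES: 10 C, 1 N, 3 O.
Implicit hydrogens by atom environment:
  5 × C: 2 H each → 10
  3 × C: 3 H each → 9
  3 × O: no H
  2 × C: no H
  1 × N: 2 H
  Total hydrogens = 21.
Molecular formula: C10H21NO3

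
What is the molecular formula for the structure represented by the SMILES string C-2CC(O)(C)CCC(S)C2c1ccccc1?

Heavy atoms from the SMILES: 14 C, 1 O, 1 S.
Implicit hydrogens by atom environment:
  5 × C (aromatic): 1 H each → 5
  4 × C: 2 H each → 8
  2 × C: 1 H each → 2
  1 × C: 3 H
  1 × C: no H
  1 × C (aromatic): no H
  1 × O: 1 H
  1 × S: 1 H
  Total hydrogens = 20.
Molecular formula: C14H20OS

C14H20OS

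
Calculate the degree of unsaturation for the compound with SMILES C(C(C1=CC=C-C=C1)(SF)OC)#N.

Molecular formula from the SMILES: C9H8FNOS.
DoU = (2C + 2 + N − H − X)/2 = (2·9 + 2 + 1 − 8 − 1)/2 = 12/2 = 6.
(Structurally: 1 ring(s) + 5 π bond(s) = 6.)

6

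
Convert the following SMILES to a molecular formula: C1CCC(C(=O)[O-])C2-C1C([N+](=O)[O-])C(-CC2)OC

C12H18NO5-

Heavy atoms from the SMILES: 12 C, 1 N, 5 O.
Implicit hydrogens by atom environment:
  5 × C: 2 H each → 10
  5 × C: 1 H each → 5
  3 × O: no H
  2 × O (charge -1): no H
  1 × C: 3 H
  1 × C: no H
  1 × N (charge +1): no H
  Total hydrogens = 18.
Net charge -1.
Molecular formula: C12H18NO5-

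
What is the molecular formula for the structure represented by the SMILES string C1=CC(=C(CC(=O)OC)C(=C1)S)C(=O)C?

Heavy atoms from the SMILES: 11 C, 3 O, 1 S.
Implicit hydrogens by atom environment:
  3 × C (aromatic): 1 H each → 3
  3 × C (aromatic): no H
  3 × O: no H
  2 × C: 3 H each → 6
  2 × C: no H
  1 × C: 2 H
  1 × S: 1 H
  Total hydrogens = 12.
Molecular formula: C11H12O3S

C11H12O3S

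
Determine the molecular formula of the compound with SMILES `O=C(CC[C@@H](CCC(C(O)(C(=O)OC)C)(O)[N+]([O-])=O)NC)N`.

Heavy atoms from the SMILES: 12 C, 3 N, 7 O.
Implicit hydrogens by atom environment:
  4 × C: 2 H each → 8
  4 × C: no H
  4 × O: no H
  3 × C: 3 H each → 9
  2 × O: 1 H each → 2
  1 × C: 1 H
  1 × N: 2 H
  1 × N: 1 H
  1 × N (charge +1): no H
  1 × O (charge -1): no H
  Total hydrogens = 23.
Molecular formula: C12H23N3O7

C12H23N3O7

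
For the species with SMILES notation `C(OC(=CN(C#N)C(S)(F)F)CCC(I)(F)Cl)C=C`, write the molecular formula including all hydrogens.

Heavy atoms from the SMILES: 10 C, 1 Cl, 3 F, 1 I, 2 N, 1 O, 1 S.
Implicit hydrogens by atom environment:
  4 × C: 2 H each → 8
  4 × C: no H
  3 × F: no H
  2 × C: 1 H each → 2
  2 × N: no H
  1 × Cl: no H
  1 × I: no H
  1 × O: no H
  1 × S: 1 H
  Total hydrogens = 11.
Molecular formula: C10H11ClF3IN2OS

C10H11ClF3IN2OS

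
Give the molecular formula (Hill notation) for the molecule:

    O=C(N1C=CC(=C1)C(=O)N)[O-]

Heavy atoms from the SMILES: 6 C, 2 N, 3 O.
Implicit hydrogens by atom environment:
  3 × C (aromatic): 1 H each → 3
  2 × C: no H
  2 × O: no H
  1 × C (aromatic): no H
  1 × N: 2 H
  1 × N (aromatic): no H
  1 × O (charge -1): no H
  Total hydrogens = 5.
Net charge -1.
Molecular formula: C6H5N2O3-

C6H5N2O3-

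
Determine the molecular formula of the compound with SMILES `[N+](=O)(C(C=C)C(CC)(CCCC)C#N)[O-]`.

Heavy atoms from the SMILES: 11 C, 2 N, 2 O.
Implicit hydrogens by atom environment:
  5 × C: 2 H each → 10
  2 × C: 3 H each → 6
  2 × C: 1 H each → 2
  2 × C: no H
  1 × N: no H
  1 × N (charge +1): no H
  1 × O: no H
  1 × O (charge -1): no H
  Total hydrogens = 18.
Molecular formula: C11H18N2O2

C11H18N2O2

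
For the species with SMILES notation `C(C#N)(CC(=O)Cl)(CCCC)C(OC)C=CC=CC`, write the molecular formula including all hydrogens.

C15H22ClNO2

Heavy atoms from the SMILES: 15 C, 1 Cl, 1 N, 2 O.
Implicit hydrogens by atom environment:
  5 × C: 1 H each → 5
  4 × C: 2 H each → 8
  3 × C: 3 H each → 9
  3 × C: no H
  2 × O: no H
  1 × Cl: no H
  1 × N: no H
  Total hydrogens = 22.
Molecular formula: C15H22ClNO2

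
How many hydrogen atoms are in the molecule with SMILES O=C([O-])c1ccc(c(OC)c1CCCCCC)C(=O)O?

Hydrogens are implicit in SMILES; fill each atom to its normal valence:
  5 × C: 2 H each → 10
  4 × C (aromatic): no H
  3 × O: no H
  2 × C: 3 H each → 6
  2 × C (aromatic): 1 H each → 2
  2 × C: no H
  1 × O: 1 H
  1 × O (charge -1): no H
  Total hydrogens = 19.

19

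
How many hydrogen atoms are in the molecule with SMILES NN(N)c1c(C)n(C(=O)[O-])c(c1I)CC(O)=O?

10

Hydrogens are implicit in SMILES; fill each atom to its normal valence:
  4 × C (aromatic): no H
  2 × C: no H
  2 × N: 2 H each → 4
  2 × O: no H
  1 × C: 3 H
  1 × C: 2 H
  1 × I: no H
  1 × N (aromatic): no H
  1 × N: no H
  1 × O: 1 H
  1 × O (charge -1): no H
  Total hydrogens = 10.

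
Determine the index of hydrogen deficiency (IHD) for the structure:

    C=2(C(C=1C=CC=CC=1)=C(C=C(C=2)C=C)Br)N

Molecular formula from the SMILES: C14H12BrN.
DoU = (2C + 2 + N − H − X)/2 = (2·14 + 2 + 1 − 12 − 1)/2 = 18/2 = 9.
(Structurally: 2 ring(s) + 7 π bond(s) = 9.)

9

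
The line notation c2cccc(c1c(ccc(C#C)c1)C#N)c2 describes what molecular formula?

Heavy atoms from the SMILES: 15 C, 1 N.
Implicit hydrogens by atom environment:
  8 × C (aromatic): 1 H each → 8
  4 × C (aromatic): no H
  2 × C: no H
  1 × C: 1 H
  1 × N: no H
  Total hydrogens = 9.
Molecular formula: C15H9N

C15H9N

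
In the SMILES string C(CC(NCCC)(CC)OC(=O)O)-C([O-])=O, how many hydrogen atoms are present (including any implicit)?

18

Hydrogens are implicit in SMILES; fill each atom to its normal valence:
  5 × C: 2 H each → 10
  3 × C: no H
  3 × O: no H
  2 × C: 3 H each → 6
  1 × N: 1 H
  1 × O: 1 H
  1 × O (charge -1): no H
  Total hydrogens = 18.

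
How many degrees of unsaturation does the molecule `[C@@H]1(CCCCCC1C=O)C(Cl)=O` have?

3

Molecular formula from the SMILES: C9H13ClO2.
DoU = (2C + 2 + N − H − X)/2 = (2·9 + 2 + 0 − 13 − 1)/2 = 6/2 = 3.
(Structurally: 1 ring(s) + 2 π bond(s) = 3.)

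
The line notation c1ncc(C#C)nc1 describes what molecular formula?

Heavy atoms from the SMILES: 6 C, 2 N.
Implicit hydrogens by atom environment:
  3 × C (aromatic): 1 H each → 3
  2 × N (aromatic): no H
  1 × C: 1 H
  1 × C (aromatic): no H
  1 × C: no H
  Total hydrogens = 4.
Molecular formula: C6H4N2

C6H4N2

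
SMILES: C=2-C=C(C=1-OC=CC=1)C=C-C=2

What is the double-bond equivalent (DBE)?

7

Molecular formula from the SMILES: C10H8O.
DoU = (2C + 2 + N − H − X)/2 = (2·10 + 2 + 0 − 8 − 0)/2 = 14/2 = 7.
(Structurally: 2 ring(s) + 5 π bond(s) = 7.)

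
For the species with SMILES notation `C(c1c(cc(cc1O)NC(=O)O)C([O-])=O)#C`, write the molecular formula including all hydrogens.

C10H6NO5-

Heavy atoms from the SMILES: 10 C, 1 N, 5 O.
Implicit hydrogens by atom environment:
  4 × C (aromatic): no H
  3 × C: no H
  2 × C (aromatic): 1 H each → 2
  2 × O: 1 H each → 2
  2 × O: no H
  1 × C: 1 H
  1 × N: 1 H
  1 × O (charge -1): no H
  Total hydrogens = 6.
Net charge -1.
Molecular formula: C10H6NO5-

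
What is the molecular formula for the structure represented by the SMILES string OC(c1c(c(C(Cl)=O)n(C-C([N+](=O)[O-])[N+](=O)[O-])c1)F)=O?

C8H5ClFN3O7

Heavy atoms from the SMILES: 8 C, 1 Cl, 1 F, 3 N, 7 O.
Implicit hydrogens by atom environment:
  4 × O: no H
  3 × C (aromatic): no H
  2 × C: no H
  2 × N (charge +1): no H
  2 × O (charge -1): no H
  1 × C: 2 H
  1 × C (aromatic): 1 H
  1 × C: 1 H
  1 × Cl: no H
  1 × F: no H
  1 × N (aromatic): no H
  1 × O: 1 H
  Total hydrogens = 5.
Molecular formula: C8H5ClFN3O7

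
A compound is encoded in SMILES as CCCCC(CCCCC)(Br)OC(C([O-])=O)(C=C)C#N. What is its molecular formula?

C15H23BrNO3-

Heavy atoms from the SMILES: 1 Br, 15 C, 1 N, 3 O.
Implicit hydrogens by atom environment:
  8 × C: 2 H each → 16
  4 × C: no H
  2 × C: 3 H each → 6
  2 × O: no H
  1 × Br: no H
  1 × C: 1 H
  1 × N: no H
  1 × O (charge -1): no H
  Total hydrogens = 23.
Net charge -1.
Molecular formula: C15H23BrNO3-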